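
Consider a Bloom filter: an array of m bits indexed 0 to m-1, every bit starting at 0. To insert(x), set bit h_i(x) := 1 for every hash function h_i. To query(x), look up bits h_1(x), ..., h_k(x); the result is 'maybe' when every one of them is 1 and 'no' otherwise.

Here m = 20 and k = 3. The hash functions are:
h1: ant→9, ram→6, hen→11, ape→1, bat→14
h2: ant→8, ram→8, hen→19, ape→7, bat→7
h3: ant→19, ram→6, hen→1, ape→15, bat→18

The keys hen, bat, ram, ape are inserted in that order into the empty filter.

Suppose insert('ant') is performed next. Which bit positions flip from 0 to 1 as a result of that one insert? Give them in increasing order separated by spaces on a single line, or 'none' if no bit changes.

Start: bits=00000000000000000000
After insert 'hen': sets bits 1 11 19 -> bits=01000000000100000001
After insert 'bat': sets bits 7 14 18 -> bits=01000001000100100011
After insert 'ram': sets bits 6 8 -> bits=01000011100100100011
After insert 'ape': sets bits 1 7 15 -> bits=01000011100100110011
insert 'ant' would touch bits 8 9 19; currently bit8=1, bit9=0, bit19=1
Bits that are 0 among those (would change 0->1): 9

Answer: 9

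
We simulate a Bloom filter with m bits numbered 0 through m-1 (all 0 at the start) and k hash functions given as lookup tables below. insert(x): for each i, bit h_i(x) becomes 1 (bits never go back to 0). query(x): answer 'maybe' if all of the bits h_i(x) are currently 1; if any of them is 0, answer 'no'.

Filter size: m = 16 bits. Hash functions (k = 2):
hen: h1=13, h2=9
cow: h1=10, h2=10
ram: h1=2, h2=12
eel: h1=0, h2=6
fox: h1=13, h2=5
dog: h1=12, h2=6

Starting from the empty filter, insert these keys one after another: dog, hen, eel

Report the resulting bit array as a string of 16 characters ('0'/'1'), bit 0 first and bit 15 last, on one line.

Answer: 1000001001001100

Derivation:
Start: bits=0000000000000000
After insert 'dog': sets bits 6 12 -> bits=0000001000001000
After insert 'hen': sets bits 9 13 -> bits=0000001001001100
After insert 'eel': sets bits 0 6 -> bits=1000001001001100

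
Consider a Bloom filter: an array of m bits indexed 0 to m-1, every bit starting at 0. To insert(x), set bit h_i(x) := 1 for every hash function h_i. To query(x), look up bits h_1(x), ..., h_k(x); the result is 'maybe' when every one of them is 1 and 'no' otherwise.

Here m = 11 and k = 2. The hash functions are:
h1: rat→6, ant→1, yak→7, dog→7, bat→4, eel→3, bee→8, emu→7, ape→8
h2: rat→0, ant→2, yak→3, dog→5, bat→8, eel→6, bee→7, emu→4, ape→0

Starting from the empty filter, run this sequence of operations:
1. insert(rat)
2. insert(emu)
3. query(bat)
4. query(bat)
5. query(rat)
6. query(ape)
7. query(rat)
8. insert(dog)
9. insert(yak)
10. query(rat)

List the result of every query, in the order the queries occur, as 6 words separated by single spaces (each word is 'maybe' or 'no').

Start: bits=00000000000
Op 1: insert rat -> sets bits 0 6 -> bits=10000010000
Op 2: insert emu -> sets bits 4 7 -> bits=10001011000
Op 3: query bat -> checks bit4=1, bit8=0 (has a 0) -> no
Op 4: query bat -> checks bit4=1, bit8=0 (has a 0) -> no
Op 5: query rat -> checks bit0=1, bit6=1 (all 1) -> maybe
Op 6: query ape -> checks bit0=1, bit8=0 (has a 0) -> no
Op 7: query rat -> checks bit0=1, bit6=1 (all 1) -> maybe
Op 8: insert dog -> sets bits 5 7 -> bits=10001111000
Op 9: insert yak -> sets bits 3 7 -> bits=10011111000
Op 10: query rat -> checks bit0=1, bit6=1 (all 1) -> maybe
Query results in order: no no maybe no maybe maybe

Answer: no no maybe no maybe maybe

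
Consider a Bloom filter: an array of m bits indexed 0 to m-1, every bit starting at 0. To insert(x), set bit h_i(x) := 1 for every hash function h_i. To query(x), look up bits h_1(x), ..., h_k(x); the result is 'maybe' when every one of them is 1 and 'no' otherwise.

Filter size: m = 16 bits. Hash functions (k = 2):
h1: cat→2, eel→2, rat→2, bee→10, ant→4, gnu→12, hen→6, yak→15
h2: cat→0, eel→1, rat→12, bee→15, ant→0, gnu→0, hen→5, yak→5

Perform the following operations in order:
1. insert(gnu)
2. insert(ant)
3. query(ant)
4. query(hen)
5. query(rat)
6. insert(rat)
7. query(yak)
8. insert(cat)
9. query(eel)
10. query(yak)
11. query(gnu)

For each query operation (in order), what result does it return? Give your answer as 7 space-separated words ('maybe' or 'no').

Answer: maybe no no no no no maybe

Derivation:
Start: bits=0000000000000000
Op 1: insert gnu -> sets bits 0 12 -> bits=1000000000001000
Op 2: insert ant -> sets bits 0 4 -> bits=1000100000001000
Op 3: query ant -> checks bit0=1, bit4=1 (all 1) -> maybe
Op 4: query hen -> checks bit5=0, bit6=0 (has a 0) -> no
Op 5: query rat -> checks bit2=0, bit12=1 (has a 0) -> no
Op 6: insert rat -> sets bits 2 12 -> bits=1010100000001000
Op 7: query yak -> checks bit5=0, bit15=0 (has a 0) -> no
Op 8: insert cat -> sets bits 0 2 -> bits=1010100000001000
Op 9: query eel -> checks bit1=0, bit2=1 (has a 0) -> no
Op 10: query yak -> checks bit5=0, bit15=0 (has a 0) -> no
Op 11: query gnu -> checks bit0=1, bit12=1 (all 1) -> maybe
Query results in order: maybe no no no no no maybe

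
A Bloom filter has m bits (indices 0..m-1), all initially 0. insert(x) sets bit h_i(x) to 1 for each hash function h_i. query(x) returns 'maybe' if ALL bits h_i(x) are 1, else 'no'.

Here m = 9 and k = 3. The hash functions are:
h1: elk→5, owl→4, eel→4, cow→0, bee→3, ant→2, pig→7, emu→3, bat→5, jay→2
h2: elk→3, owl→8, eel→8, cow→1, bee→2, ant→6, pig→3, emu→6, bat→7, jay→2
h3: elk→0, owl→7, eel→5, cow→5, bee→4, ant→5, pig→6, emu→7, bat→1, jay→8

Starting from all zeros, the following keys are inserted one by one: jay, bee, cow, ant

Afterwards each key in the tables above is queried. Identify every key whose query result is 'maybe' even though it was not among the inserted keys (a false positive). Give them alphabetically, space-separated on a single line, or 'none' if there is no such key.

Answer: eel elk

Derivation:
Start: bits=000000000
After insert 'jay': sets bits 2 8 -> bits=001000001
After insert 'bee': sets bits 2 3 4 -> bits=001110001
After insert 'cow': sets bits 0 1 5 -> bits=111111001
After insert 'ant': sets bits 2 5 6 -> bits=111111101
Not inserted: bat eel elk emu owl pig — query each against bits=111111101:
query bat: checks bit1=1, bit5=1, bit7=0 (has a 0) -> no => not a false positive
query eel: checks bit4=1, bit5=1, bit8=1 (all 1) -> maybe => FALSE POSITIVE
query elk: checks bit0=1, bit3=1, bit5=1 (all 1) -> maybe => FALSE POSITIVE
query emu: checks bit3=1, bit6=1, bit7=0 (has a 0) -> no => not a false positive
query owl: checks bit4=1, bit7=0, bit8=1 (has a 0) -> no => not a false positive
query pig: checks bit3=1, bit6=1, bit7=0 (has a 0) -> no => not a false positive
False positives (alphabetical): eel elk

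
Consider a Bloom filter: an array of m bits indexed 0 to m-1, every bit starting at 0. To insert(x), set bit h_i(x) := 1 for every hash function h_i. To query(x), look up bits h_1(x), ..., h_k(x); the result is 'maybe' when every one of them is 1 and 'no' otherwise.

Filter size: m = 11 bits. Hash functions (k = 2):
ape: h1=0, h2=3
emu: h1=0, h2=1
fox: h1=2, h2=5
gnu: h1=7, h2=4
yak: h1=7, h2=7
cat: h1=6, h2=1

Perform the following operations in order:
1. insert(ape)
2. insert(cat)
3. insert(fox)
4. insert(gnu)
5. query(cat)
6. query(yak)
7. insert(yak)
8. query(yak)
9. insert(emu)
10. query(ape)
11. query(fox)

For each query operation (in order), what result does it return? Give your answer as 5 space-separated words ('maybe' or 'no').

Answer: maybe maybe maybe maybe maybe

Derivation:
Start: bits=00000000000
Op 1: insert ape -> sets bits 0 3 -> bits=10010000000
Op 2: insert cat -> sets bits 1 6 -> bits=11010010000
Op 3: insert fox -> sets bits 2 5 -> bits=11110110000
Op 4: insert gnu -> sets bits 4 7 -> bits=11111111000
Op 5: query cat -> checks bit1=1, bit6=1 (all 1) -> maybe
Op 6: query yak -> checks bit7=1 (all 1) -> maybe
Op 7: insert yak -> sets bits 7 -> bits=11111111000
Op 8: query yak -> checks bit7=1 (all 1) -> maybe
Op 9: insert emu -> sets bits 0 1 -> bits=11111111000
Op 10: query ape -> checks bit0=1, bit3=1 (all 1) -> maybe
Op 11: query fox -> checks bit2=1, bit5=1 (all 1) -> maybe
Query results in order: maybe maybe maybe maybe maybe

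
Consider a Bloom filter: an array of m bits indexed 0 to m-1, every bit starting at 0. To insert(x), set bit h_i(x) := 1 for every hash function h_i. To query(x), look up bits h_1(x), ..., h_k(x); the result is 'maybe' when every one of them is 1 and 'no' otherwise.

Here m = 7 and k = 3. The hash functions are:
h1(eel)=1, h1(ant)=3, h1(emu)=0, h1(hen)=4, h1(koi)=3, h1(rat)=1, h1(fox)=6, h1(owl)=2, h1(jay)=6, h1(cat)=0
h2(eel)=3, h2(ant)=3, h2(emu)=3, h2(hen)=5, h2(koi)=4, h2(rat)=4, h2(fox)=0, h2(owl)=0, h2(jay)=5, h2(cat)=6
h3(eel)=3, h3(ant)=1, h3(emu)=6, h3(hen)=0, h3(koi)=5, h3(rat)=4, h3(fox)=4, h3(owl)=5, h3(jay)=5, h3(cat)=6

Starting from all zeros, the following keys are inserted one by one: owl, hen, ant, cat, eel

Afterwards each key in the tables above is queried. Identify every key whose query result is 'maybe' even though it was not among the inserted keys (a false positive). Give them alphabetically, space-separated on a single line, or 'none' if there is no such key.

Start: bits=0000000
After insert 'owl': sets bits 0 2 5 -> bits=1010010
After insert 'hen': sets bits 0 4 5 -> bits=1010110
After insert 'ant': sets bits 1 3 -> bits=1111110
After insert 'cat': sets bits 0 6 -> bits=1111111
After insert 'eel': sets bits 1 3 -> bits=1111111
Not inserted: emu fox jay koi rat — query each against bits=1111111:
query emu: checks bit0=1, bit3=1, bit6=1 (all 1) -> maybe => FALSE POSITIVE
query fox: checks bit0=1, bit4=1, bit6=1 (all 1) -> maybe => FALSE POSITIVE
query jay: checks bit5=1, bit6=1 (all 1) -> maybe => FALSE POSITIVE
query koi: checks bit3=1, bit4=1, bit5=1 (all 1) -> maybe => FALSE POSITIVE
query rat: checks bit1=1, bit4=1 (all 1) -> maybe => FALSE POSITIVE
False positives (alphabetical): emu fox jay koi rat

Answer: emu fox jay koi rat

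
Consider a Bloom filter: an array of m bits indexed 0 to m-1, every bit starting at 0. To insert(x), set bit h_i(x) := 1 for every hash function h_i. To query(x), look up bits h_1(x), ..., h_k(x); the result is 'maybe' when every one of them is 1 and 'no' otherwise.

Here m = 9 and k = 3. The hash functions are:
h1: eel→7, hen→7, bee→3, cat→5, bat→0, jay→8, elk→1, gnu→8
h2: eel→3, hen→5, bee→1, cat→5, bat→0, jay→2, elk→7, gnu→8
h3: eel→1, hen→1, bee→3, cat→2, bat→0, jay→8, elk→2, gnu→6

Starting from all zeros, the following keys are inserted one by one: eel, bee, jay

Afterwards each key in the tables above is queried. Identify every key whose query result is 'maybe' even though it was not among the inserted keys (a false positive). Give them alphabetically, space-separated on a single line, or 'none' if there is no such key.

Answer: elk

Derivation:
Start: bits=000000000
After insert 'eel': sets bits 1 3 7 -> bits=010100010
After insert 'bee': sets bits 1 3 -> bits=010100010
After insert 'jay': sets bits 2 8 -> bits=011100011
Not inserted: bat cat elk gnu hen — query each against bits=011100011:
query bat: checks bit0=0 (has a 0) -> no => not a false positive
query cat: checks bit2=1, bit5=0 (has a 0) -> no => not a false positive
query elk: checks bit1=1, bit2=1, bit7=1 (all 1) -> maybe => FALSE POSITIVE
query gnu: checks bit6=0, bit8=1 (has a 0) -> no => not a false positive
query hen: checks bit1=1, bit5=0, bit7=1 (has a 0) -> no => not a false positive
False positives (alphabetical): elk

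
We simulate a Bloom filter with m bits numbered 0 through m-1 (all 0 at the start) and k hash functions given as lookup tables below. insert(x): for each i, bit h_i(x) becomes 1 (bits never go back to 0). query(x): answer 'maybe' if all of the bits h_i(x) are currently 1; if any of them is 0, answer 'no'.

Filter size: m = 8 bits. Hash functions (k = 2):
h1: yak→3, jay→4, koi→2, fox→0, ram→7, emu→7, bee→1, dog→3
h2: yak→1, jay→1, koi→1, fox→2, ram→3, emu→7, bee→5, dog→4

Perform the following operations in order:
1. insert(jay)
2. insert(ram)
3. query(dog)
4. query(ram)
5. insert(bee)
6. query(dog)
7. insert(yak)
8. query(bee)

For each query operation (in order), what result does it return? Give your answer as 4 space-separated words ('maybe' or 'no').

Start: bits=00000000
Op 1: insert jay -> sets bits 1 4 -> bits=01001000
Op 2: insert ram -> sets bits 3 7 -> bits=01011001
Op 3: query dog -> checks bit3=1, bit4=1 (all 1) -> maybe
Op 4: query ram -> checks bit3=1, bit7=1 (all 1) -> maybe
Op 5: insert bee -> sets bits 1 5 -> bits=01011101
Op 6: query dog -> checks bit3=1, bit4=1 (all 1) -> maybe
Op 7: insert yak -> sets bits 1 3 -> bits=01011101
Op 8: query bee -> checks bit1=1, bit5=1 (all 1) -> maybe
Query results in order: maybe maybe maybe maybe

Answer: maybe maybe maybe maybe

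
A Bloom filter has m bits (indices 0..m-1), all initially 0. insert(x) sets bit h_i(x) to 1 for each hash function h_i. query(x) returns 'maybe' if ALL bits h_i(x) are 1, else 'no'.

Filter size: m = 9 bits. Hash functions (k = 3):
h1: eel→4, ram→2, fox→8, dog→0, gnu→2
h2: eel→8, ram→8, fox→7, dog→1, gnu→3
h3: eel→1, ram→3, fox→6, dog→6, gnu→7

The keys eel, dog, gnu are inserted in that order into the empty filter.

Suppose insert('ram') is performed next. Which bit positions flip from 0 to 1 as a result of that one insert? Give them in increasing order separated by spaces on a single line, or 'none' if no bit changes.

Answer: none

Derivation:
Start: bits=000000000
After insert 'eel': sets bits 1 4 8 -> bits=010010001
After insert 'dog': sets bits 0 1 6 -> bits=110010101
After insert 'gnu': sets bits 2 3 7 -> bits=111110111
insert 'ram' would touch bits 2 3 8; currently bit2=1, bit3=1, bit8=1
Bits that are 0 among those (would change 0->1): none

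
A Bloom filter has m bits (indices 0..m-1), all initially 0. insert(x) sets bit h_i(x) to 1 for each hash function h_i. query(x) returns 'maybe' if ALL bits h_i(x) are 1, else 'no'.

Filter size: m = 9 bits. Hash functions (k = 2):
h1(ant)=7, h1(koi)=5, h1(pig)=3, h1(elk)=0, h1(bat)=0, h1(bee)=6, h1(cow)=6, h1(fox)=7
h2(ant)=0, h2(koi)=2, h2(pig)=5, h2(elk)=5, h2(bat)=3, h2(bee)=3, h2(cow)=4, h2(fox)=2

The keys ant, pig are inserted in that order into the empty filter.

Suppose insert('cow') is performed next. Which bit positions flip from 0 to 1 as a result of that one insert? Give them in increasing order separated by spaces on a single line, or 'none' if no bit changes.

Answer: 4 6

Derivation:
Start: bits=000000000
After insert 'ant': sets bits 0 7 -> bits=100000010
After insert 'pig': sets bits 3 5 -> bits=100101010
insert 'cow' would touch bits 4 6; currently bit4=0, bit6=0
Bits that are 0 among those (would change 0->1): 4 6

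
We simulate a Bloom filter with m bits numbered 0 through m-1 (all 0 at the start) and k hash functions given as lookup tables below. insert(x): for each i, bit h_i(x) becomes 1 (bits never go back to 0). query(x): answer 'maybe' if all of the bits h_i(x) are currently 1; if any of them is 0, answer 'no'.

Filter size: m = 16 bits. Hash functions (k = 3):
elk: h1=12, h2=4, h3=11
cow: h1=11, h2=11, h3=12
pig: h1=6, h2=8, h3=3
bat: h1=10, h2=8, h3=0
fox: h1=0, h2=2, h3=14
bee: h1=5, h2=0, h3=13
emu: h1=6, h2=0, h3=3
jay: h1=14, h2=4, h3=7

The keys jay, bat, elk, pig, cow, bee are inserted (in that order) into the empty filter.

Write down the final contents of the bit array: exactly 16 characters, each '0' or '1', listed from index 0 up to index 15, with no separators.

Answer: 1001111110111110

Derivation:
Start: bits=0000000000000000
After insert 'jay': sets bits 4 7 14 -> bits=0000100100000010
After insert 'bat': sets bits 0 8 10 -> bits=1000100110100010
After insert 'elk': sets bits 4 11 12 -> bits=1000100110111010
After insert 'pig': sets bits 3 6 8 -> bits=1001101110111010
After insert 'cow': sets bits 11 12 -> bits=1001101110111010
After insert 'bee': sets bits 0 5 13 -> bits=1001111110111110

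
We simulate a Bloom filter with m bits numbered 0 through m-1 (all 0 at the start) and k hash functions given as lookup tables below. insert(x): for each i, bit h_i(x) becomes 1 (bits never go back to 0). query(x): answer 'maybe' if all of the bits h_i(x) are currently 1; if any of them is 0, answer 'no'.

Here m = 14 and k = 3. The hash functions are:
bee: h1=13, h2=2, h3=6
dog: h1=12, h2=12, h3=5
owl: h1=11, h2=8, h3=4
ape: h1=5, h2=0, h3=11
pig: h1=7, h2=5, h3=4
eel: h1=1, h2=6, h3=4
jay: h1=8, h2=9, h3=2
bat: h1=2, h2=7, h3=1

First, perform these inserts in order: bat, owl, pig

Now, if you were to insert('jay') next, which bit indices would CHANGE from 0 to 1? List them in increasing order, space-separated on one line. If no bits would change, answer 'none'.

Start: bits=00000000000000
After insert 'bat': sets bits 1 2 7 -> bits=01100001000000
After insert 'owl': sets bits 4 8 11 -> bits=01101001100100
After insert 'pig': sets bits 4 5 7 -> bits=01101101100100
insert 'jay' would touch bits 2 8 9; currently bit2=1, bit8=1, bit9=0
Bits that are 0 among those (would change 0->1): 9

Answer: 9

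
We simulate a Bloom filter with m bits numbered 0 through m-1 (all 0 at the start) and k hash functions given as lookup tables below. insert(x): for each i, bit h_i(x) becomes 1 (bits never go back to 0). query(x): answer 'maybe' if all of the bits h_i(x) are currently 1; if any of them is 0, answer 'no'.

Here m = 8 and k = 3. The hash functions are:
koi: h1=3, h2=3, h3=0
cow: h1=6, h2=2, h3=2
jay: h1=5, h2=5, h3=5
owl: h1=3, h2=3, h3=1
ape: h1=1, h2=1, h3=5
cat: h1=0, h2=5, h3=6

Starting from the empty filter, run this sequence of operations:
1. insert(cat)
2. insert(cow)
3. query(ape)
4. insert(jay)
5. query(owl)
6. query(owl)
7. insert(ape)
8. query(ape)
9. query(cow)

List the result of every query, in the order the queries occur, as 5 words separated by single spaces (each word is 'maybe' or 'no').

Start: bits=00000000
Op 1: insert cat -> sets bits 0 5 6 -> bits=10000110
Op 2: insert cow -> sets bits 2 6 -> bits=10100110
Op 3: query ape -> checks bit1=0, bit5=1 (has a 0) -> no
Op 4: insert jay -> sets bits 5 -> bits=10100110
Op 5: query owl -> checks bit1=0, bit3=0 (has a 0) -> no
Op 6: query owl -> checks bit1=0, bit3=0 (has a 0) -> no
Op 7: insert ape -> sets bits 1 5 -> bits=11100110
Op 8: query ape -> checks bit1=1, bit5=1 (all 1) -> maybe
Op 9: query cow -> checks bit2=1, bit6=1 (all 1) -> maybe
Query results in order: no no no maybe maybe

Answer: no no no maybe maybe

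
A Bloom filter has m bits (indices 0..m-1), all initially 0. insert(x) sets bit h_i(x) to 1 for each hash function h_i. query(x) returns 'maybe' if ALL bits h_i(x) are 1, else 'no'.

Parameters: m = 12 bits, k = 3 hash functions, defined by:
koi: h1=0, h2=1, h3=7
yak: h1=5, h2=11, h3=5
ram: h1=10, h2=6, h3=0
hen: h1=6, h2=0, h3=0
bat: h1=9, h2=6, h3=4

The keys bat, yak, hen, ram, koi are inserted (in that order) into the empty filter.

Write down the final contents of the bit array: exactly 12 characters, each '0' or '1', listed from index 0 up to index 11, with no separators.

Answer: 110011110111

Derivation:
Start: bits=000000000000
After insert 'bat': sets bits 4 6 9 -> bits=000010100100
After insert 'yak': sets bits 5 11 -> bits=000011100101
After insert 'hen': sets bits 0 6 -> bits=100011100101
After insert 'ram': sets bits 0 6 10 -> bits=100011100111
After insert 'koi': sets bits 0 1 7 -> bits=110011110111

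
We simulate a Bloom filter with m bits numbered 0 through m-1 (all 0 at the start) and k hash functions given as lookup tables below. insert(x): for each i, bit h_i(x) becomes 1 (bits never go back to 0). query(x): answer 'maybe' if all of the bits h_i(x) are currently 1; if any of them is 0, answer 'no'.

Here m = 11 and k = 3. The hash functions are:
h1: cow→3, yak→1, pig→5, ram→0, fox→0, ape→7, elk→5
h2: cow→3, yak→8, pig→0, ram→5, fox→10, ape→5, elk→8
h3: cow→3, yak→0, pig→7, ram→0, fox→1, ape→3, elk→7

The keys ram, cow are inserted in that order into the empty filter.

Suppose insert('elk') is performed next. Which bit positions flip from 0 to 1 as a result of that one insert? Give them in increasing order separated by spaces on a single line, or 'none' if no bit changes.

Answer: 7 8

Derivation:
Start: bits=00000000000
After insert 'ram': sets bits 0 5 -> bits=10000100000
After insert 'cow': sets bits 3 -> bits=10010100000
insert 'elk' would touch bits 5 7 8; currently bit5=1, bit7=0, bit8=0
Bits that are 0 among those (would change 0->1): 7 8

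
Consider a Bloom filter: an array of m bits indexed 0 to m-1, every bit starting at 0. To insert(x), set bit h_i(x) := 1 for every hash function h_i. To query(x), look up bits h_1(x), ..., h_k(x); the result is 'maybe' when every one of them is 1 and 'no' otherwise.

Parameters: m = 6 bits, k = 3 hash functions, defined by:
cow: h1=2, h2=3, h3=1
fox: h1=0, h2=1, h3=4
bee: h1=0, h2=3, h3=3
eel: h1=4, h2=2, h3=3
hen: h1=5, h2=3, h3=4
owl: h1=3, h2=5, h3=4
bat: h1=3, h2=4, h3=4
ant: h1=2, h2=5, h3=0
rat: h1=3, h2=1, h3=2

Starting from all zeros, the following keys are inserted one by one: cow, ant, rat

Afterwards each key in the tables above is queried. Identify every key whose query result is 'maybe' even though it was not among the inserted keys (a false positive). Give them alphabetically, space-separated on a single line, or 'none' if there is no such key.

Start: bits=000000
After insert 'cow': sets bits 1 2 3 -> bits=011100
After insert 'ant': sets bits 0 2 5 -> bits=111101
After insert 'rat': sets bits 1 2 3 -> bits=111101
Not inserted: bat bee eel fox hen owl — query each against bits=111101:
query bat: checks bit3=1, bit4=0 (has a 0) -> no => not a false positive
query bee: checks bit0=1, bit3=1 (all 1) -> maybe => FALSE POSITIVE
query eel: checks bit2=1, bit3=1, bit4=0 (has a 0) -> no => not a false positive
query fox: checks bit0=1, bit1=1, bit4=0 (has a 0) -> no => not a false positive
query hen: checks bit3=1, bit4=0, bit5=1 (has a 0) -> no => not a false positive
query owl: checks bit3=1, bit4=0, bit5=1 (has a 0) -> no => not a false positive
False positives (alphabetical): bee

Answer: bee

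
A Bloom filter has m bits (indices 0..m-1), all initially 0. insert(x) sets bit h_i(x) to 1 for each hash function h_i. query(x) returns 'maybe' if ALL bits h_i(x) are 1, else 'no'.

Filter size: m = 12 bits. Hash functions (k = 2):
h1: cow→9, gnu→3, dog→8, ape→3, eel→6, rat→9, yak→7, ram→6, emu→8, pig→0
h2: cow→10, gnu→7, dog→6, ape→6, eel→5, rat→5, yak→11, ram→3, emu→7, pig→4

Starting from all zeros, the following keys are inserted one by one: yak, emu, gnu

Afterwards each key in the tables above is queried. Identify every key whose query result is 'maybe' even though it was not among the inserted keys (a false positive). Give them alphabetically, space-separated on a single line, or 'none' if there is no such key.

Start: bits=000000000000
After insert 'yak': sets bits 7 11 -> bits=000000010001
After insert 'emu': sets bits 7 8 -> bits=000000011001
After insert 'gnu': sets bits 3 7 -> bits=000100011001
Not inserted: ape cow dog eel pig ram rat — query each against bits=000100011001:
query ape: checks bit3=1, bit6=0 (has a 0) -> no => not a false positive
query cow: checks bit9=0, bit10=0 (has a 0) -> no => not a false positive
query dog: checks bit6=0, bit8=1 (has a 0) -> no => not a false positive
query eel: checks bit5=0, bit6=0 (has a 0) -> no => not a false positive
query pig: checks bit0=0, bit4=0 (has a 0) -> no => not a false positive
query ram: checks bit3=1, bit6=0 (has a 0) -> no => not a false positive
query rat: checks bit5=0, bit9=0 (has a 0) -> no => not a false positive
False positives (alphabetical): none

Answer: none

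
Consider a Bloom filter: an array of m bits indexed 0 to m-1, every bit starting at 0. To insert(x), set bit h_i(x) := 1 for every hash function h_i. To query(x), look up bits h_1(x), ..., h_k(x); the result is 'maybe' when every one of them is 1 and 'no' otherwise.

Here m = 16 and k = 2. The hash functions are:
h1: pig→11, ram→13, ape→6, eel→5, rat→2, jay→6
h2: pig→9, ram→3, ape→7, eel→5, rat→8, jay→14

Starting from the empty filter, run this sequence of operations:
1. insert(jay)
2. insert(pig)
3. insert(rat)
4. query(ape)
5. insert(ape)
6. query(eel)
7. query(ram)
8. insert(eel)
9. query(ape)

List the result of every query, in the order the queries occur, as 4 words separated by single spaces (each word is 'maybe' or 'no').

Start: bits=0000000000000000
Op 1: insert jay -> sets bits 6 14 -> bits=0000001000000010
Op 2: insert pig -> sets bits 9 11 -> bits=0000001001010010
Op 3: insert rat -> sets bits 2 8 -> bits=0010001011010010
Op 4: query ape -> checks bit6=1, bit7=0 (has a 0) -> no
Op 5: insert ape -> sets bits 6 7 -> bits=0010001111010010
Op 6: query eel -> checks bit5=0 (has a 0) -> no
Op 7: query ram -> checks bit3=0, bit13=0 (has a 0) -> no
Op 8: insert eel -> sets bits 5 -> bits=0010011111010010
Op 9: query ape -> checks bit6=1, bit7=1 (all 1) -> maybe
Query results in order: no no no maybe

Answer: no no no maybe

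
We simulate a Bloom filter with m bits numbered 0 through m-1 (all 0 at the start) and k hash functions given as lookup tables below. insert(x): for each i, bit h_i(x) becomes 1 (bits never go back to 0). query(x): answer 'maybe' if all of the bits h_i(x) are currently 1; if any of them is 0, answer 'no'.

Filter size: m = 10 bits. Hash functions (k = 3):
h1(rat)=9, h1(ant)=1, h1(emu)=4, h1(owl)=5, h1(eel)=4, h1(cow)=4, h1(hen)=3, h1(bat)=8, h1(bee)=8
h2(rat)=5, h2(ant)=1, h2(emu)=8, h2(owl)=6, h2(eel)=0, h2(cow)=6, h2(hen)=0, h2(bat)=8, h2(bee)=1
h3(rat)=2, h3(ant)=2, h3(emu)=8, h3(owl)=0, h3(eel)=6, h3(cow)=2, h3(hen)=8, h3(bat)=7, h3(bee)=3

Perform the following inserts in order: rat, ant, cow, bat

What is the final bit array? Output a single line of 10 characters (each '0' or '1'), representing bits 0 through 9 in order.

Start: bits=0000000000
After insert 'rat': sets bits 2 5 9 -> bits=0010010001
After insert 'ant': sets bits 1 2 -> bits=0110010001
After insert 'cow': sets bits 2 4 6 -> bits=0110111001
After insert 'bat': sets bits 7 8 -> bits=0110111111

Answer: 0110111111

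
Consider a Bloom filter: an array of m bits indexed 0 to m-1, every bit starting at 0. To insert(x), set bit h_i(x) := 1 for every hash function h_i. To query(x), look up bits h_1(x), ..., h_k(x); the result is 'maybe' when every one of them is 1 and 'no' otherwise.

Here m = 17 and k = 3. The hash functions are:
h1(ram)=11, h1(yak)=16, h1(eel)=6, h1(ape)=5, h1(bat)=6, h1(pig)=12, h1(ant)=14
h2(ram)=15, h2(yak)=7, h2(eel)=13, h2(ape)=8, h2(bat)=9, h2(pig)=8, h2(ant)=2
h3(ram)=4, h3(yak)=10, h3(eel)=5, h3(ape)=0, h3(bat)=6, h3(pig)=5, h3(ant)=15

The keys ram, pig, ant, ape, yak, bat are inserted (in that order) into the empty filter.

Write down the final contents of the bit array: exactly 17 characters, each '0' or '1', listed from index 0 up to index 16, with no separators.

Start: bits=00000000000000000
After insert 'ram': sets bits 4 11 15 -> bits=00001000000100010
After insert 'pig': sets bits 5 8 12 -> bits=00001100100110010
After insert 'ant': sets bits 2 14 15 -> bits=00101100100110110
After insert 'ape': sets bits 0 5 8 -> bits=10101100100110110
After insert 'yak': sets bits 7 10 16 -> bits=10101101101110111
After insert 'bat': sets bits 6 9 -> bits=10101111111110111

Answer: 10101111111110111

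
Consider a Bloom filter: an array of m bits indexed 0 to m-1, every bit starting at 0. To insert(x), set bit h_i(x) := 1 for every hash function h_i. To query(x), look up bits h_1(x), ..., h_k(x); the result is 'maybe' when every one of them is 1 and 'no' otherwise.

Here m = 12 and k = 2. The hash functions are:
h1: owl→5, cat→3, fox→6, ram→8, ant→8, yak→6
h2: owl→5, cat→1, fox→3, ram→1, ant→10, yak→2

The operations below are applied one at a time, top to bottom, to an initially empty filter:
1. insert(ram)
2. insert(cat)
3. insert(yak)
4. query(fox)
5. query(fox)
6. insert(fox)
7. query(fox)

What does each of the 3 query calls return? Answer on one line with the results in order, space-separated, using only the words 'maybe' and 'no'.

Start: bits=000000000000
Op 1: insert ram -> sets bits 1 8 -> bits=010000001000
Op 2: insert cat -> sets bits 1 3 -> bits=010100001000
Op 3: insert yak -> sets bits 2 6 -> bits=011100101000
Op 4: query fox -> checks bit3=1, bit6=1 (all 1) -> maybe
Op 5: query fox -> checks bit3=1, bit6=1 (all 1) -> maybe
Op 6: insert fox -> sets bits 3 6 -> bits=011100101000
Op 7: query fox -> checks bit3=1, bit6=1 (all 1) -> maybe
Query results in order: maybe maybe maybe

Answer: maybe maybe maybe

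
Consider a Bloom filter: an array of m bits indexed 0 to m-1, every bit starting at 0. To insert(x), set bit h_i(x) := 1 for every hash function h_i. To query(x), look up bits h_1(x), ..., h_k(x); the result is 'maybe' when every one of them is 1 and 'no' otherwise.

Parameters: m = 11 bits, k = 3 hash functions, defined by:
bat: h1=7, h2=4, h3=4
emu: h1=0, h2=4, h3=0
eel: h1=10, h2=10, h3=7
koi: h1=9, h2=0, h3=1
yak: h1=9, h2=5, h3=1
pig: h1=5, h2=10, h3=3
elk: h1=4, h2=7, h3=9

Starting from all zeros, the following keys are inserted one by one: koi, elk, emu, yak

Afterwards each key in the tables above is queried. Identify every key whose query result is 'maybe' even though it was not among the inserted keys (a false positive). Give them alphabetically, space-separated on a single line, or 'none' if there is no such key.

Answer: bat

Derivation:
Start: bits=00000000000
After insert 'koi': sets bits 0 1 9 -> bits=11000000010
After insert 'elk': sets bits 4 7 9 -> bits=11001001010
After insert 'emu': sets bits 0 4 -> bits=11001001010
After insert 'yak': sets bits 1 5 9 -> bits=11001101010
Not inserted: bat eel pig — query each against bits=11001101010:
query bat: checks bit4=1, bit7=1 (all 1) -> maybe => FALSE POSITIVE
query eel: checks bit7=1, bit10=0 (has a 0) -> no => not a false positive
query pig: checks bit3=0, bit5=1, bit10=0 (has a 0) -> no => not a false positive
False positives (alphabetical): bat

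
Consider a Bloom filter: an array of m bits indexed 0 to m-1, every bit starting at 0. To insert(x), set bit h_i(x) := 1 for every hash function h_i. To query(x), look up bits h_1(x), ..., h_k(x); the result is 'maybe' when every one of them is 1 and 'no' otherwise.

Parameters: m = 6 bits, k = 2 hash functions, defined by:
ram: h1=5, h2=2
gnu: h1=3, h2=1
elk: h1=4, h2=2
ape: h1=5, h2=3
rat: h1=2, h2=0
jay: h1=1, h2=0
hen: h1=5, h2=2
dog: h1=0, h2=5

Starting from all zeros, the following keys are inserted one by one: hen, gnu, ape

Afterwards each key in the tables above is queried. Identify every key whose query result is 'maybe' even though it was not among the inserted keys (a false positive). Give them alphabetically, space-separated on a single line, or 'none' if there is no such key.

Start: bits=000000
After insert 'hen': sets bits 2 5 -> bits=001001
After insert 'gnu': sets bits 1 3 -> bits=011101
After insert 'ape': sets bits 3 5 -> bits=011101
Not inserted: dog elk jay ram rat — query each against bits=011101:
query dog: checks bit0=0, bit5=1 (has a 0) -> no => not a false positive
query elk: checks bit2=1, bit4=0 (has a 0) -> no => not a false positive
query jay: checks bit0=0, bit1=1 (has a 0) -> no => not a false positive
query ram: checks bit2=1, bit5=1 (all 1) -> maybe => FALSE POSITIVE
query rat: checks bit0=0, bit2=1 (has a 0) -> no => not a false positive
False positives (alphabetical): ram

Answer: ram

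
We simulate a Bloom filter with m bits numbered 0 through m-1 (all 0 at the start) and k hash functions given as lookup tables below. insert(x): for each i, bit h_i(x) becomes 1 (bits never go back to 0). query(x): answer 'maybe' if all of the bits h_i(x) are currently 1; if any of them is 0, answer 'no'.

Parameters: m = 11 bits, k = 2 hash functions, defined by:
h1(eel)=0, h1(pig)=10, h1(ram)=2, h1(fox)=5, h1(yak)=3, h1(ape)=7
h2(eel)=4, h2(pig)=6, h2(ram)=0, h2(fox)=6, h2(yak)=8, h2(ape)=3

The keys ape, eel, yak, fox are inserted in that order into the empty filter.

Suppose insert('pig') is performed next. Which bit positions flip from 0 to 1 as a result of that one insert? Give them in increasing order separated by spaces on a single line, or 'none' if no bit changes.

Start: bits=00000000000
After insert 'ape': sets bits 3 7 -> bits=00010001000
After insert 'eel': sets bits 0 4 -> bits=10011001000
After insert 'yak': sets bits 3 8 -> bits=10011001100
After insert 'fox': sets bits 5 6 -> bits=10011111100
insert 'pig' would touch bits 6 10; currently bit6=1, bit10=0
Bits that are 0 among those (would change 0->1): 10

Answer: 10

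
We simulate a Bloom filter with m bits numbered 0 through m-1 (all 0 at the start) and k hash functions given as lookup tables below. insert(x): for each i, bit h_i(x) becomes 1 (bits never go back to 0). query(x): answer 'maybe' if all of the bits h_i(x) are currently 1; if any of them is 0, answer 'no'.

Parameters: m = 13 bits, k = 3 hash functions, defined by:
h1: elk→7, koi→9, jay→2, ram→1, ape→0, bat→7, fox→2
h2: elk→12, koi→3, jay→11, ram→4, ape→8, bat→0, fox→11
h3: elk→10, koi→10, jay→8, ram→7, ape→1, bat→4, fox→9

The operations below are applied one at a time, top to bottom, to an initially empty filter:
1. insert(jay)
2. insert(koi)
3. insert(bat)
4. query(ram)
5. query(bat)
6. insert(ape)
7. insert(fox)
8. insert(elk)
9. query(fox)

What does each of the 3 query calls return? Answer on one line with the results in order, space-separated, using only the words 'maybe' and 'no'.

Answer: no maybe maybe

Derivation:
Start: bits=0000000000000
Op 1: insert jay -> sets bits 2 8 11 -> bits=0010000010010
Op 2: insert koi -> sets bits 3 9 10 -> bits=0011000011110
Op 3: insert bat -> sets bits 0 4 7 -> bits=1011100111110
Op 4: query ram -> checks bit1=0, bit4=1, bit7=1 (has a 0) -> no
Op 5: query bat -> checks bit0=1, bit4=1, bit7=1 (all 1) -> maybe
Op 6: insert ape -> sets bits 0 1 8 -> bits=1111100111110
Op 7: insert fox -> sets bits 2 9 11 -> bits=1111100111110
Op 8: insert elk -> sets bits 7 10 12 -> bits=1111100111111
Op 9: query fox -> checks bit2=1, bit9=1, bit11=1 (all 1) -> maybe
Query results in order: no maybe maybe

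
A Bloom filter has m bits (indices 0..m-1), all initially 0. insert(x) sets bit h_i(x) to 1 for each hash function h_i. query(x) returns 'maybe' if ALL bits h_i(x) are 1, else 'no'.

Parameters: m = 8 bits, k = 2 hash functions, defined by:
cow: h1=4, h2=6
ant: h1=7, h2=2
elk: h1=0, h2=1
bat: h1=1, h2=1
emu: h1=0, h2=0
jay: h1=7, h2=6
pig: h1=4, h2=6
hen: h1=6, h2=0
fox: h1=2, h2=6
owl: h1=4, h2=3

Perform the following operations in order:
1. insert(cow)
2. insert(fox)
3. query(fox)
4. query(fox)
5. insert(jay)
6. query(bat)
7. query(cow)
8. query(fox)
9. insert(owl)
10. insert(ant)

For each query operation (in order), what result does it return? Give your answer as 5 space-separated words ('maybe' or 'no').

Answer: maybe maybe no maybe maybe

Derivation:
Start: bits=00000000
Op 1: insert cow -> sets bits 4 6 -> bits=00001010
Op 2: insert fox -> sets bits 2 6 -> bits=00101010
Op 3: query fox -> checks bit2=1, bit6=1 (all 1) -> maybe
Op 4: query fox -> checks bit2=1, bit6=1 (all 1) -> maybe
Op 5: insert jay -> sets bits 6 7 -> bits=00101011
Op 6: query bat -> checks bit1=0 (has a 0) -> no
Op 7: query cow -> checks bit4=1, bit6=1 (all 1) -> maybe
Op 8: query fox -> checks bit2=1, bit6=1 (all 1) -> maybe
Op 9: insert owl -> sets bits 3 4 -> bits=00111011
Op 10: insert ant -> sets bits 2 7 -> bits=00111011
Query results in order: maybe maybe no maybe maybe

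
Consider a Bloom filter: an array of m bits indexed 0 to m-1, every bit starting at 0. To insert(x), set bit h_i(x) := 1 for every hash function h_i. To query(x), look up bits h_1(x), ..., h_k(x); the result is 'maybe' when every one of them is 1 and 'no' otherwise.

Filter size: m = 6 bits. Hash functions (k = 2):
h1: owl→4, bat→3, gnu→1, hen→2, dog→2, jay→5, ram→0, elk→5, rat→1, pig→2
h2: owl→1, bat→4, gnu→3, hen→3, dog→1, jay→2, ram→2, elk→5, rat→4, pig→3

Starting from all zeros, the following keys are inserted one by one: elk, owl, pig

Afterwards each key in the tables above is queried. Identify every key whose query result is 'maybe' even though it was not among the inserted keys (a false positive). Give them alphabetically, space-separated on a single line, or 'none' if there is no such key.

Answer: bat dog gnu hen jay rat

Derivation:
Start: bits=000000
After insert 'elk': sets bits 5 -> bits=000001
After insert 'owl': sets bits 1 4 -> bits=010011
After insert 'pig': sets bits 2 3 -> bits=011111
Not inserted: bat dog gnu hen jay ram rat — query each against bits=011111:
query bat: checks bit3=1, bit4=1 (all 1) -> maybe => FALSE POSITIVE
query dog: checks bit1=1, bit2=1 (all 1) -> maybe => FALSE POSITIVE
query gnu: checks bit1=1, bit3=1 (all 1) -> maybe => FALSE POSITIVE
query hen: checks bit2=1, bit3=1 (all 1) -> maybe => FALSE POSITIVE
query jay: checks bit2=1, bit5=1 (all 1) -> maybe => FALSE POSITIVE
query ram: checks bit0=0, bit2=1 (has a 0) -> no => not a false positive
query rat: checks bit1=1, bit4=1 (all 1) -> maybe => FALSE POSITIVE
False positives (alphabetical): bat dog gnu hen jay rat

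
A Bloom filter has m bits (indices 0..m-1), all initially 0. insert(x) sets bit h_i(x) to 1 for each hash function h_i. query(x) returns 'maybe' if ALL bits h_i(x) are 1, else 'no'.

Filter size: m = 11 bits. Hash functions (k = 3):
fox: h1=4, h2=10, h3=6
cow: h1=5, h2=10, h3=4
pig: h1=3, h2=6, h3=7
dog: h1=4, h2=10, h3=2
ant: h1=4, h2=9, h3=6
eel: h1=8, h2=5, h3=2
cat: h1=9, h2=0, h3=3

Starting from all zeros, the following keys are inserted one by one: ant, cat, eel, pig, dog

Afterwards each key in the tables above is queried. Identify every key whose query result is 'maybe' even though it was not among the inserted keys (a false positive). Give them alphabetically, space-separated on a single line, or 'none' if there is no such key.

Answer: cow fox

Derivation:
Start: bits=00000000000
After insert 'ant': sets bits 4 6 9 -> bits=00001010010
After insert 'cat': sets bits 0 3 9 -> bits=10011010010
After insert 'eel': sets bits 2 5 8 -> bits=10111110110
After insert 'pig': sets bits 3 6 7 -> bits=10111111110
After insert 'dog': sets bits 2 4 10 -> bits=10111111111
Not inserted: cow fox — query each against bits=10111111111:
query cow: checks bit4=1, bit5=1, bit10=1 (all 1) -> maybe => FALSE POSITIVE
query fox: checks bit4=1, bit6=1, bit10=1 (all 1) -> maybe => FALSE POSITIVE
False positives (alphabetical): cow fox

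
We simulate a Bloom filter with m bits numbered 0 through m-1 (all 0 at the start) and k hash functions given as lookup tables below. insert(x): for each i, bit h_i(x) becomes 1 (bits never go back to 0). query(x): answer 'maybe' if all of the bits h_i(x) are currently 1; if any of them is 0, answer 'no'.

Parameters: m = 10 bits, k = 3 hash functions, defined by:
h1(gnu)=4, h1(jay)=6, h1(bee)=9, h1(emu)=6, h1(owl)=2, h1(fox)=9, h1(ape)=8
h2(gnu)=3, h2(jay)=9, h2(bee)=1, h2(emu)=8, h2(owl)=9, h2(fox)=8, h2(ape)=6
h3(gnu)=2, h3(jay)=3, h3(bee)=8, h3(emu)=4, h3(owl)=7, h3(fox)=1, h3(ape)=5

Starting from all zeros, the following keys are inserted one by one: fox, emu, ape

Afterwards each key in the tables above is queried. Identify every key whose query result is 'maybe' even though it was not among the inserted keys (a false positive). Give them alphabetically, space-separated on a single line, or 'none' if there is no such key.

Start: bits=0000000000
After insert 'fox': sets bits 1 8 9 -> bits=0100000011
After insert 'emu': sets bits 4 6 8 -> bits=0100101011
After insert 'ape': sets bits 5 6 8 -> bits=0100111011
Not inserted: bee gnu jay owl — query each against bits=0100111011:
query bee: checks bit1=1, bit8=1, bit9=1 (all 1) -> maybe => FALSE POSITIVE
query gnu: checks bit2=0, bit3=0, bit4=1 (has a 0) -> no => not a false positive
query jay: checks bit3=0, bit6=1, bit9=1 (has a 0) -> no => not a false positive
query owl: checks bit2=0, bit7=0, bit9=1 (has a 0) -> no => not a false positive
False positives (alphabetical): bee

Answer: bee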